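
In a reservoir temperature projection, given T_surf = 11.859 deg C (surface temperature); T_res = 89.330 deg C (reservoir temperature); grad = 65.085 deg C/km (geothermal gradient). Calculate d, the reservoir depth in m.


d = (T_res - T_surf) / grad * 1000
d = (89.330 - 11.859) / 65.085 * 1000
d = 1190.3 m


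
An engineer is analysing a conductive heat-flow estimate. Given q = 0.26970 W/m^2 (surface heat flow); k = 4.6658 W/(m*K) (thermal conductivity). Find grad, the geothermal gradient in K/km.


grad = q * 1000 / k
grad = 0.26970 * 1000 / 4.6658
grad = 57.80359 deg C/km
Convert: 57.80359 deg C/km * 1.0 = 57.804 K/km
grad = 57.804 K/km


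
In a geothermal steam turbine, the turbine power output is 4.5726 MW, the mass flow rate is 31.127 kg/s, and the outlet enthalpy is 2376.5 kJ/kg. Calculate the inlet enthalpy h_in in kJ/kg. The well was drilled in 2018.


h_in = h_out + P * 1000 / mdot
h_in = 2376.5 + 4.5726 * 1000 / 31.127
h_in = 2523.4 kJ/kg


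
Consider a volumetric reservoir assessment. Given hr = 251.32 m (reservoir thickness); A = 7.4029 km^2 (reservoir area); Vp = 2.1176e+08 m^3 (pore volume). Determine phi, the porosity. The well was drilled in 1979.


phi = Vp / (A * 1e6 * hr)
phi = 2.1176e+08 / (7.4029 * 1e6 * 251.32)
phi = 0.11382


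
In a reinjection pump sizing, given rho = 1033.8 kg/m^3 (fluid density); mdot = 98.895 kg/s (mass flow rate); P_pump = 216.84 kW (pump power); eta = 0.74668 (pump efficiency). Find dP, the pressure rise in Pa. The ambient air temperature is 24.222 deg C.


dP = P_pump * rho * eta / mdot
dP = 216.84 * 1033.8 * 0.74668 / 98.895
dP = 1692.529 kPa
Convert: 1692.529 kPa * 1000.0 = 1.6925e+06 Pa
dP = 1.6925e+06 Pa


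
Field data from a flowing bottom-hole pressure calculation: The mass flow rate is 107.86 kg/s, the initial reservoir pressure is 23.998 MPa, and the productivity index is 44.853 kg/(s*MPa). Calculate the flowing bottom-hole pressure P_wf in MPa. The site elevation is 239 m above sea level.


P_wf = P_i - mdot / PI
P_wf = 23.998 - 107.86 / 44.853
P_wf = 21.593 MPa


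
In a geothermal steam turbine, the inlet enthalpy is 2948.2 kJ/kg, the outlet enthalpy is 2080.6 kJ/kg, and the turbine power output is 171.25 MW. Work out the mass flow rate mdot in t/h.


mdot = P * 1000 / (h_in - h_out)
mdot = 171.25 * 1000 / (2948.2 - 2080.6)
mdot = 197.3836 kg/s
Convert: 197.3836 kg/s * 3.6 = 710.58 t/h
mdot = 710.58 t/h


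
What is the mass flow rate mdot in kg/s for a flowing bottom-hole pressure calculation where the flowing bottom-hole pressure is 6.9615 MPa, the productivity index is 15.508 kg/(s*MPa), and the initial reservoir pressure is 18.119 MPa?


mdot = (P_i - P_wf) * PI
mdot = (18.119 - 6.9615) * 15.508
mdot = 173.03 kg/s


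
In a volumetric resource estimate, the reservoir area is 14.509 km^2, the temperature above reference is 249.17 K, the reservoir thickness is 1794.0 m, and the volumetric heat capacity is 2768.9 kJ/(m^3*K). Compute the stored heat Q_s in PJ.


Step 1: Vr = A*1e6*hr = 14.509*1e6*1794.0 = 2.602915e+10 m^3
Step 2: Q_s = Vr*rhoc*dT/1e12 = 2.602915e+10*2768.9*249.17/1e12 = 17958 PJ
Q_s = 17958 PJ


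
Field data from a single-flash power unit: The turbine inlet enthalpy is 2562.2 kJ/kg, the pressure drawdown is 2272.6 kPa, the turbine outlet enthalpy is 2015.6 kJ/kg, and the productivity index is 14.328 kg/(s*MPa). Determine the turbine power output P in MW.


Step 1: mdot = PI * dP / 1000 = 14.328 * 2272.6 / 1000 = 32.56181 kg/s
Step 2: P = mdot*(h_in - h_out)/1000 = 32.56181*(2562.2 - 2015.6)/1000 = 17.798 MW
P = 17.798 MW


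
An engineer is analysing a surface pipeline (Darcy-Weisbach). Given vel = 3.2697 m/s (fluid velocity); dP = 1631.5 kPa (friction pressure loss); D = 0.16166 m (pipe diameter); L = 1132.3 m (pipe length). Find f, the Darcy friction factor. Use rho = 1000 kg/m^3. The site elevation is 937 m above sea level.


f = dP*1000 / ((L/D)*(rho*vel^2/2))
f = 1631.5*1000 / ((1132.3/0.16166)*(1000*3.2697^2/2))
f = 0.043575


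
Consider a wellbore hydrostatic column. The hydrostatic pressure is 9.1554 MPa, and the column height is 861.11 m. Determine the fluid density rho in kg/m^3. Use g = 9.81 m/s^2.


rho = P * 1e6 / (g * h)
rho = 9.1554 * 1e6 / (9.81 * 861.11)
rho = 1083.8 kg/m^3


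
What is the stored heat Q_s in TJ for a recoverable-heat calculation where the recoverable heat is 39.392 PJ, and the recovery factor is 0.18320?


Q_s = Q_rec / RF
Q_s = 39.392 / 0.18320
Q_s = 215.0218 PJ
Convert: 215.0218 PJ * 1000.0 = 2.1502e+05 TJ
Q_s = 2.1502e+05 TJ


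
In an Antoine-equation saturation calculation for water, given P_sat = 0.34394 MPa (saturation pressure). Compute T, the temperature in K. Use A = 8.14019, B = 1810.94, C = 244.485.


T = B / (A - log10(P_sat * 760 / 0.101325)) - C
T = 1810.94 / (8.14019 - log10(0.34394 * 760 / 0.101325)) - 244.485
T = 138.4901 deg C
Convert to K: 138.4901 + 273.15 = 411.64 K
T = 411.64 K


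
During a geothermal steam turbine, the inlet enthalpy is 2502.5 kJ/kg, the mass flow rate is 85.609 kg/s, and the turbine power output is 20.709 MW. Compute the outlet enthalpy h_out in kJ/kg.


h_out = h_in - P * 1000 / mdot
h_out = 2502.5 - 20.709 * 1000 / 85.609
h_out = 2260.6 kJ/kg


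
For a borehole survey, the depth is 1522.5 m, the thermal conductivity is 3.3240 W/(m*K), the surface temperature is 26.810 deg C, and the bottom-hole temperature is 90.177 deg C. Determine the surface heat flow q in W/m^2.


Step 1: grad = (T_d - T_surf)/d * 1000 = (90.177 - 26.81)/1522.5 * 1000 = 41.62036 deg C/km
Step 2: q = k * grad / 1000 = 3.324 * 41.62036 / 1000 = 0.13835 W/m^2
q = 0.13835 W/m^2


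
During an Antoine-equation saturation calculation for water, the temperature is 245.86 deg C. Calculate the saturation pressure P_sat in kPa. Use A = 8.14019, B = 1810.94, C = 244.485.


P_sat = 10^(A - B/(C + T)) / 760 * 0.101325
P_sat = 10^(8.14019 - 1810.94/(244.485 + 245.86)) / 760 * 0.101325
P_sat = 3.731620 MPa
Convert: 3.731620 MPa * 1000.0 = 3731.6 kPa
P_sat = 3731.6 kPa


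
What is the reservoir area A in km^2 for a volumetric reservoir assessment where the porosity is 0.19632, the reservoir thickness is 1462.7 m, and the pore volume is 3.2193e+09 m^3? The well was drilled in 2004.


A = Vp / (1e6 * hr * phi)
A = 3.2193e+09 / (1e6 * 1462.7 * 0.19632)
A = 11.211 km^2


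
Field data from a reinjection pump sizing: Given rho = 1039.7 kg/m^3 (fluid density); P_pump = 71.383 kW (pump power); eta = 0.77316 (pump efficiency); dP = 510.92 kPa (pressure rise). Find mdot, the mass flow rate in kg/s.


mdot = P_pump * rho * eta / dP
mdot = 71.383 * 1039.7 * 0.77316 / 510.92
mdot = 112.31 kg/s


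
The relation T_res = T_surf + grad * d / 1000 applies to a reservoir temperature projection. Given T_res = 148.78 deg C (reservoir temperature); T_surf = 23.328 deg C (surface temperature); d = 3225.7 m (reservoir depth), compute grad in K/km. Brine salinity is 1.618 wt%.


grad = (T_res - T_surf) / d * 1000
grad = (148.78 - 23.328) / 3225.7 * 1000
grad = 38.89140 deg C/km
Convert: 38.89140 deg C/km * 1.0 = 38.891 K/km
grad = 38.891 K/km


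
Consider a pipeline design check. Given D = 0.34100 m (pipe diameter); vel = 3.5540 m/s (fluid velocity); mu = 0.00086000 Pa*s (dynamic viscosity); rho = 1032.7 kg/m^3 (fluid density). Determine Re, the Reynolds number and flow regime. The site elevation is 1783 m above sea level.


Step 1: Re = rho*vel*D/mu = 1032.7*3.554*0.341/0.00086 = 1.4553e+06
Step 2: Re = 1.4553e+06 > 4000, so flow is turbulent.
Re = 1.4553e+06 (turbulent)


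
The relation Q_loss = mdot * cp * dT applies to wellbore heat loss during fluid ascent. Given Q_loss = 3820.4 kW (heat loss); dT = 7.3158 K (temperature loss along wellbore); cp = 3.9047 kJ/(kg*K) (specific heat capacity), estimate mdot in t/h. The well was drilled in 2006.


mdot = Q_loss / (cp * dT)
mdot = 3820.4 / (3.9047 * 7.3158)
mdot = 133.7394 kg/s
Convert: 133.7394 kg/s * 3.6 = 481.46 t/h
mdot = 481.46 t/h


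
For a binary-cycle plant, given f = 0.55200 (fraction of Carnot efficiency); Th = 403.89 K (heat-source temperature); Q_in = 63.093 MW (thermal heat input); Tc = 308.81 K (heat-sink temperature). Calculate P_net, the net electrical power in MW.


Step 1: eta = (1 - Tc/Th)*f = (1 - 308.81/403.89)*0.552 = 0.1299467
Step 2: P_net = eta * Q_in = 0.1299467 * 63.093 = 8.1987 MW
P_net = 8.1987 MW


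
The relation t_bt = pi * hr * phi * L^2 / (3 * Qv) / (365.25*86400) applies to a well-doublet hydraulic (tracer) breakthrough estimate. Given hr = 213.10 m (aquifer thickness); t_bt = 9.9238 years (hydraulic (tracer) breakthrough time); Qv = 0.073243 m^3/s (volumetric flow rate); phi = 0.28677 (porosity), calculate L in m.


L = sqrt(t_bt*365.25*86400*3*Qv / (pi*hr*phi))
L = sqrt(9.9238*365.25*86400*3*0.073243 / (pi*213.10*0.28677))
L = 598.69 m


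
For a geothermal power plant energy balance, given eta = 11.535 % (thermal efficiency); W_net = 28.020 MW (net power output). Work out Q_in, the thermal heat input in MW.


Q_in = W_net / (eta / 100)
Q_in = 28.020 / (11.535 / 100)
Q_in = 242.91 MW


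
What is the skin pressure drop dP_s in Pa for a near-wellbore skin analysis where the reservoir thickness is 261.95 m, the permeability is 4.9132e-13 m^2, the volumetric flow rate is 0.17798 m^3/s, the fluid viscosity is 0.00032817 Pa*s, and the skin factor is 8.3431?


dP_s = S * q * mu / (2*pi*k*hr) / 1000
dP_s = 8.3431 * 0.17798 * 0.00032817 / (2*pi*4.9132e-13*261.95) / 1000
dP_s = 602.6079 kPa
Convert: 602.6079 kPa * 1000.0 = 6.0261e+05 Pa
dP_s = 6.0261e+05 Pa


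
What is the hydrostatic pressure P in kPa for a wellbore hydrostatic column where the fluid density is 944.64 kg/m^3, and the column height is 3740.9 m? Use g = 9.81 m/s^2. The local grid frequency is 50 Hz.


P = rho * g * h / 1e6
P = 944.64 * 9.81 * 3740.9 / 1e6
P = 34.66662 MPa
Convert: 34.66662 MPa * 1000.0 = 34667 kPa
P = 34667 kPa


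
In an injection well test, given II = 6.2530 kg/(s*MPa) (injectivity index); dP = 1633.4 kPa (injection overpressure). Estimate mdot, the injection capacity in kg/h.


mdot = II * dP / 1000
mdot = 6.2530 * 1633.4 / 1000
mdot = 10.21365 kg/s
Convert: 10.21365 kg/s * 3600.0 = 36769 kg/h
mdot = 36769 kg/h


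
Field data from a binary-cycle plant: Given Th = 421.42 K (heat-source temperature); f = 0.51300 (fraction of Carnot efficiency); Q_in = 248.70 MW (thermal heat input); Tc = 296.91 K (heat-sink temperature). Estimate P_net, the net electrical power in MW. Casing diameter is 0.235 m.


Step 1: eta = (1 - Tc/Th)*f = (1 - 296.91/421.42)*0.513 = 0.1515676
Step 2: P_net = eta * Q_in = 0.1515676 * 248.7 = 37.695 MW
P_net = 37.695 MW


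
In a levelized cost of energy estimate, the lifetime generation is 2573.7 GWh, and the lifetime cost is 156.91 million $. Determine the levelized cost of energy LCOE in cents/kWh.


LCOE = C_tot / E_tot * 100
LCOE = 156.91 / 2573.7 * 100
LCOE = 6.0967 cents/kWh


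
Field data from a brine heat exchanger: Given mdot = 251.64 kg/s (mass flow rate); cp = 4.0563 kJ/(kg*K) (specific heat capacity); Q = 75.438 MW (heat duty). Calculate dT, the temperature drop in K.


dT = Q * 1000 / (mdot * cp)
dT = 75.438 * 1000 / (251.64 * 4.0563)
dT = 73.906 K


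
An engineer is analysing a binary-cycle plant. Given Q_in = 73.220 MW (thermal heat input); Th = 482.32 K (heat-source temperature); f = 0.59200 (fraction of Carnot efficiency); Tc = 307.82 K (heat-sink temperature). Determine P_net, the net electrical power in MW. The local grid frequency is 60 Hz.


Step 1: eta = (1 - Tc/Th)*f = (1 - 307.82/482.32)*0.592 = 0.2141815
Step 2: P_net = eta * Q_in = 0.2141815 * 73.22 = 15.682 MW
P_net = 15.682 MW


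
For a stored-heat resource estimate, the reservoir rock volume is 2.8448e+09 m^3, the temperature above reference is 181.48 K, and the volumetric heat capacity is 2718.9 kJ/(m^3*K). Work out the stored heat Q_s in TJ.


Q_s = Vr * rhoc * dT / 1e12
Q_s = 2.8448e+09 * 2718.9 * 181.48 / 1e12
Q_s = 1403.698 PJ
Convert: 1403.698 PJ * 1000.0 = 1.4037e+06 TJ
Q_s = 1.4037e+06 TJ


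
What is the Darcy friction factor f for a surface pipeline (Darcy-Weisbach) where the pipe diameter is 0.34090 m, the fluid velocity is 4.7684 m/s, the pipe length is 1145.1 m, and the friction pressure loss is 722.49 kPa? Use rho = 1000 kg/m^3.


f = dP*1000 / ((L/D)*(rho*vel^2/2))
f = 722.49*1000 / ((1145.1/0.34090)*(1000*4.7684^2/2))
f = 0.018919


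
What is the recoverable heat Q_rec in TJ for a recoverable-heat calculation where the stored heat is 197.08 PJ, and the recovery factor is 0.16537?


Q_rec = Q_s * RF
Q_rec = 197.08 * 0.16537
Q_rec = 32.59112 PJ
Convert: 32.59112 PJ * 1000.0 = 32591 TJ
Q_rec = 32591 TJ


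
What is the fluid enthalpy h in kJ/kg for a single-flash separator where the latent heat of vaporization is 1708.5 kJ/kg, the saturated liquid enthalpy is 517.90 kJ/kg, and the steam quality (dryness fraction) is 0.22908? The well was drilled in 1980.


h = hf + x * hfg
h = 517.90 + 0.22908 * 1708.5
h = 909.28 kJ/kg


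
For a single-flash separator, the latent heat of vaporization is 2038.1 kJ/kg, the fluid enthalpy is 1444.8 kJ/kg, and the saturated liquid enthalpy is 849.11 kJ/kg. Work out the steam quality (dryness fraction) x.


x = (h - hf) / hfg
x = (1444.8 - 849.11) / 2038.1
x = 0.29228


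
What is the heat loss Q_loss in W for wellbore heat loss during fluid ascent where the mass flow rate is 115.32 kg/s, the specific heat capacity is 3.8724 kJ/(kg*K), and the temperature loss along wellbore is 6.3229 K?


Q_loss = mdot * cp * dT
Q_loss = 115.32 * 3.8724 * 6.3229
Q_loss = 2823.587 kW
Convert: 2823.587 kW * 1000.0 = 2.8236e+06 W
Q_loss = 2.8236e+06 W


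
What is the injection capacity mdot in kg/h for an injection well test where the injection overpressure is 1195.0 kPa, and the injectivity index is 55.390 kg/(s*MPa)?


mdot = II * dP / 1000
mdot = 55.390 * 1195.0 / 1000
mdot = 66.19105 kg/s
Convert: 66.19105 kg/s * 3600.0 = 2.3829e+05 kg/h
mdot = 2.3829e+05 kg/h


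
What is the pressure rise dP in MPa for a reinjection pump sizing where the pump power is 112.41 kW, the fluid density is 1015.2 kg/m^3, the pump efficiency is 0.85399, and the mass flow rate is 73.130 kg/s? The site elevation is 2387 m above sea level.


dP = P_pump * rho * eta / mdot
dP = 112.41 * 1015.2 * 0.85399 / 73.130
dP = 1332.643 kPa
Convert: 1332.643 kPa * 0.001 = 1.3326 MPa
dP = 1.3326 MPa


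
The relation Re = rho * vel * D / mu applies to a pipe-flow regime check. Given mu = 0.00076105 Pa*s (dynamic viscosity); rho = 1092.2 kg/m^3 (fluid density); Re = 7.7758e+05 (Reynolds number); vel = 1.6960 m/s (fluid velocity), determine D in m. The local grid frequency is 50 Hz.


D = Re * mu / (rho * vel)
D = 7.7758e+05 * 0.00076105 / (1092.2 * 1.6960)
D = 0.31947 m


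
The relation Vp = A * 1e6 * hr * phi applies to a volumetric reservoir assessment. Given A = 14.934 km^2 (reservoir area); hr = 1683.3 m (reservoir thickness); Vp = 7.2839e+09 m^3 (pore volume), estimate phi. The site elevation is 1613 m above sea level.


phi = Vp / (A * 1e6 * hr)
phi = 7.2839e+09 / (14.934 * 1e6 * 1683.3)
phi = 0.28975


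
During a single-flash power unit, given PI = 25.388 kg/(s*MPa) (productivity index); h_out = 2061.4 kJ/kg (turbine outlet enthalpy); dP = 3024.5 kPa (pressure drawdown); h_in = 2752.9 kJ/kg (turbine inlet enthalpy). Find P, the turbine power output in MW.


Step 1: mdot = PI * dP / 1000 = 25.388 * 3024.5 / 1000 = 76.78601 kg/s
Step 2: P = mdot*(h_in - h_out)/1000 = 76.78601*(2752.9 - 2061.4)/1000 = 53.098 MW
P = 53.098 MW


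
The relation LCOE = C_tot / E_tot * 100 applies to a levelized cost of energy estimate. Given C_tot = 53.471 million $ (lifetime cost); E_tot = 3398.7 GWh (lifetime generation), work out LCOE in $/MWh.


LCOE = C_tot / E_tot * 100
LCOE = 53.471 / 3398.7 * 100
LCOE = 1.573278 cents/kWh
Convert: 1.573278 cents/kWh * 10.0 = 15.733 $/MWh
LCOE = 15.733 $/MWh


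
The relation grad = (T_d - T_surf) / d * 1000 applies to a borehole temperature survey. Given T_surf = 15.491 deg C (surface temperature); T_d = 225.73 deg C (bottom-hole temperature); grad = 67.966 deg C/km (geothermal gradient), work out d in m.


d = (T_d - T_surf) / grad * 1000
d = (225.73 - 15.491) / 67.966 * 1000
d = 3093.3 m


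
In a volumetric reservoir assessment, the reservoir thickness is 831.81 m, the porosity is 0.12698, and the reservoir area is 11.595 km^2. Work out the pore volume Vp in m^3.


Vp = A * 1e6 * hr * phi
Vp = 11.595 * 1e6 * 831.81 * 0.12698
Vp = 1.2247e+09 m^3


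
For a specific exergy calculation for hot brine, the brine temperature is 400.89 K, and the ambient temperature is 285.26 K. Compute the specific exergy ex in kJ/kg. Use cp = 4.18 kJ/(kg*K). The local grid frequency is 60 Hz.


ex = cp * ((T_b - T_0) - T_0 * ln(T_b/T_0))
ex = 4.18 * ((400.89 - 285.26) - 285.26 * ln(400.89/285.26))
ex = 77.581 kJ/kg


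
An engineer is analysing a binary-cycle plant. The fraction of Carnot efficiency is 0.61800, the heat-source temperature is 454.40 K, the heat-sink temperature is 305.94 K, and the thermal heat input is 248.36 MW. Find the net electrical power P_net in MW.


Step 1: eta = (1 - Tc/Th)*f = (1 - 305.94/454.4)*0.618 = 0.2019108
Step 2: P_net = eta * Q_in = 0.2019108 * 248.36 = 50.147 MW
P_net = 50.147 MW


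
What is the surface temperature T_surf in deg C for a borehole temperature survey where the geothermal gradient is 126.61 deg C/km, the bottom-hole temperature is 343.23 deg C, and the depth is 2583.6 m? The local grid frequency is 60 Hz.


T_surf = T_d - grad * d / 1000
T_surf = 343.23 - 126.61 * 2583.6 / 1000
T_surf = 16.120 deg C


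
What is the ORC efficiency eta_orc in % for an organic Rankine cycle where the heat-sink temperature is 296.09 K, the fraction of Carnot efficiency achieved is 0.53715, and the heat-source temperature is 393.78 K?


eta_orc = (1 - Tc/Th) * f * 100
eta_orc = (1 - 296.09/393.78) * 0.53715 * 100
eta_orc = 13.326 %


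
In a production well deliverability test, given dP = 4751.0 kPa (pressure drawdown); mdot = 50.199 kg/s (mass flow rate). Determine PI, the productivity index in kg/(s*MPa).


PI = mdot * 1000 / dP
PI = 50.199 * 1000 / 4751.0
PI = 10.566 kg/(s*MPa)


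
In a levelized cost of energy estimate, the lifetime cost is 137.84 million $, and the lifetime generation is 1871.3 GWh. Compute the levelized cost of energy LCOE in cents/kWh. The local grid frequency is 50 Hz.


LCOE = C_tot / E_tot * 100
LCOE = 137.84 / 1871.3 * 100
LCOE = 7.3660 cents/kWh


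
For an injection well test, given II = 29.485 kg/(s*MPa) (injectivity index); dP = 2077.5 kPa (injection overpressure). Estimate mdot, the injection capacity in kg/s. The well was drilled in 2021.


mdot = II * dP / 1000
mdot = 29.485 * 2077.5 / 1000
mdot = 61.255 kg/s


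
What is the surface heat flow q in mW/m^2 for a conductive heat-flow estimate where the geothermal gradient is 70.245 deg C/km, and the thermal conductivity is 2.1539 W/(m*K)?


q = k * grad / 1000
q = 2.1539 * 70.245 / 1000
q = 0.1513007 W/m^2
Convert: 0.1513007 W/m^2 * 1000.0 = 151.30 mW/m^2
q = 151.30 mW/m^2


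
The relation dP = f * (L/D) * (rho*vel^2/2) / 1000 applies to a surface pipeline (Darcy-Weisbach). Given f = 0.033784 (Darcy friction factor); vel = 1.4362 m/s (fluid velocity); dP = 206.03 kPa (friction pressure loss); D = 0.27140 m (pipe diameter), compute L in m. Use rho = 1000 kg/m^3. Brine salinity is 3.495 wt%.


L = dP*1000*D / (f*rho*vel^2/2)
L = 206.03*1000*0.27140 / (0.033784*1000*1.4362^2/2)
L = 1604.8 m


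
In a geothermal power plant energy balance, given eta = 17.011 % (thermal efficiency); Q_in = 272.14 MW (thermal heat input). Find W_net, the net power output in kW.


W_net = eta / 100 * Q_in
W_net = 17.011 / 100 * 272.14
W_net = 46.29374 MW
Convert: 46.29374 MW * 1000.0 = 46294 kW
W_net = 46294 kW


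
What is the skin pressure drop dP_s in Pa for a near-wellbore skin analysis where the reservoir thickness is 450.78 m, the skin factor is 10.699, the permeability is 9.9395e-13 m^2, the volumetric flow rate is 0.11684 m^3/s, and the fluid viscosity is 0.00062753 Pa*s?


dP_s = S * q * mu / (2*pi*k*hr) / 1000
dP_s = 10.699 * 0.11684 * 0.00062753 / (2*pi*9.9395e-13*450.78) / 1000
dP_s = 278.6507 kPa
Convert: 278.6507 kPa * 1000.0 = 2.7865e+05 Pa
dP_s = 2.7865e+05 Pa


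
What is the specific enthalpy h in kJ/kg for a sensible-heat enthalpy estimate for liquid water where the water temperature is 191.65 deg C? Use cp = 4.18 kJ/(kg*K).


h = cp * T
h = 4.18 * 191.65
h = 801.10 kJ/kg


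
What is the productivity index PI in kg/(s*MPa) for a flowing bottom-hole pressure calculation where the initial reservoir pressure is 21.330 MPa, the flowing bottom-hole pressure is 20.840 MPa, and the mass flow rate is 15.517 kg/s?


PI = mdot / (P_i - P_wf)
PI = 15.517 / (21.330 - 20.840)
PI = 31.667 kg/(s*MPa)


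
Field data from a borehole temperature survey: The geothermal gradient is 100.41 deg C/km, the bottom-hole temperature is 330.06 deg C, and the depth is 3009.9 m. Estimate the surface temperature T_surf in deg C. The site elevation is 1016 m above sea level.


T_surf = T_d - grad * d / 1000
T_surf = 330.06 - 100.41 * 3009.9 / 1000
T_surf = 27.836 deg C


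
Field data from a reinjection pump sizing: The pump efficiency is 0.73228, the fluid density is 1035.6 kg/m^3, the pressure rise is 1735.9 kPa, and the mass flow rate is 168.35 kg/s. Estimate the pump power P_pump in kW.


P_pump = mdot * dP / (rho * eta)
P_pump = 168.35 * 1735.9 / (1035.6 * 0.73228)
P_pump = 385.36 kW


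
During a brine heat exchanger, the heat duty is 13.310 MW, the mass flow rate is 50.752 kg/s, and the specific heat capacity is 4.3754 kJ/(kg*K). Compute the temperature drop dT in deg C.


dT = Q * 1000 / (mdot * cp)
dT = 13.310 * 1000 / (50.752 * 4.3754)
dT = 59.93867 K
Convert (temperature difference, 1 K = 1 deg C): 59.93867 K = 59.93867 deg C
dT = 59.939 deg C


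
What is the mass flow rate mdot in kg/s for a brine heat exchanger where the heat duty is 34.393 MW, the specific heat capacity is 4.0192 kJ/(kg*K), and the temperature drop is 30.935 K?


mdot = Q * 1000 / (cp * dT)
mdot = 34.393 * 1000 / (4.0192 * 30.935)
mdot = 276.62 kg/s


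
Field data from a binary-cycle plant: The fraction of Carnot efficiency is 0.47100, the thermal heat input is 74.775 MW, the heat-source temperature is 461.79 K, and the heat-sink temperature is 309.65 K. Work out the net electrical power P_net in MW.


Step 1: eta = (1 - Tc/Th)*f = (1 - 309.65/461.79)*0.471 = 0.1551743
Step 2: P_net = eta * Q_in = 0.1551743 * 74.775 = 11.603 MW
P_net = 11.603 MW


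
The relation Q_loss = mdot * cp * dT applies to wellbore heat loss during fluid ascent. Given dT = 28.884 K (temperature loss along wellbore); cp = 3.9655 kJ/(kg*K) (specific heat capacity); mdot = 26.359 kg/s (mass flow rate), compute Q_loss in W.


Q_loss = mdot * cp * dT
Q_loss = 26.359 * 3.9655 * 28.884
Q_loss = 3019.147 kW
Convert: 3019.147 kW * 1000.0 = 3.0191e+06 W
Q_loss = 3.0191e+06 W


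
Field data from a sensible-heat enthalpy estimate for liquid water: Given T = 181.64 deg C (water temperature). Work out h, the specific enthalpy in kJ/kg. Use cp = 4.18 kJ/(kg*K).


h = cp * T
h = 4.18 * 181.64
h = 759.26 kJ/kg


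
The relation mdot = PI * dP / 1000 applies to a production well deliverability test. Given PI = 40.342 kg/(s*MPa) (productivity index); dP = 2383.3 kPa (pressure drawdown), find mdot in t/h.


mdot = PI * dP / 1000
mdot = 40.342 * 2383.3 / 1000
mdot = 96.14709 kg/s
Convert: 96.14709 kg/s * 3.6 = 346.13 t/h
mdot = 346.13 t/h


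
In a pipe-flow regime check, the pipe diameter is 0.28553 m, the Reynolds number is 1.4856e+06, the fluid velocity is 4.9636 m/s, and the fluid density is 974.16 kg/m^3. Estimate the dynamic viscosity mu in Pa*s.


mu = rho * vel * D / Re
mu = 974.16 * 4.9636 * 0.28553 / 1.4856e+06
mu = 0.00092934 Pa*s


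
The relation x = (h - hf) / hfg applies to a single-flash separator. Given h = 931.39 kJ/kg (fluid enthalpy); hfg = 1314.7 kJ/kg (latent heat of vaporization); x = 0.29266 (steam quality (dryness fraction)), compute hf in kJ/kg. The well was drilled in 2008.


hf = h - x * hfg
hf = 931.39 - 0.29266 * 1314.7
hf = 546.63 kJ/kg


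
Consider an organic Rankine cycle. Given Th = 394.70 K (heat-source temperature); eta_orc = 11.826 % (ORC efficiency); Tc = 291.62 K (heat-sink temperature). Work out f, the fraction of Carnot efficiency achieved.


f = (eta_orc/100) / (1 - Tc/Th)
f = (11.826/100) / (1 - 291.62/394.70)
f = 0.45283


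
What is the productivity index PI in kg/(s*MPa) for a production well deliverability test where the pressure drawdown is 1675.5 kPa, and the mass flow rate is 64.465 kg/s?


PI = mdot * 1000 / dP
PI = 64.465 * 1000 / 1675.5
PI = 38.475 kg/(s*MPa)


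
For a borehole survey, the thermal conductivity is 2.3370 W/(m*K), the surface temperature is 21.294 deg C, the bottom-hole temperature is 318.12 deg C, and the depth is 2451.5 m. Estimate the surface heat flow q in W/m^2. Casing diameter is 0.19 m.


Step 1: grad = (T_d - T_surf)/d * 1000 = (318.12 - 21.294)/2451.5 * 1000 = 121.0793 deg C/km
Step 2: q = k * grad / 1000 = 2.337 * 121.0793 / 1000 = 0.28296 W/m^2
q = 0.28296 W/m^2


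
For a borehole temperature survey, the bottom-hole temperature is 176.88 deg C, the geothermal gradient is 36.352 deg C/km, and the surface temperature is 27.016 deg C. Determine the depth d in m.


d = (T_d - T_surf) / grad * 1000
d = (176.88 - 27.016) / 36.352 * 1000
d = 4122.6 m


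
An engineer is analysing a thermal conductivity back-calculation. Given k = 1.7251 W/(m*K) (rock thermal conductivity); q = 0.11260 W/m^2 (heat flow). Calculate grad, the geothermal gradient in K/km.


grad = q / k * 1000
grad = 0.11260 / 1.7251 * 1000
grad = 65.27158 deg C/km
Convert: 65.27158 deg C/km * 1.0 = 65.272 K/km
grad = 65.272 K/km


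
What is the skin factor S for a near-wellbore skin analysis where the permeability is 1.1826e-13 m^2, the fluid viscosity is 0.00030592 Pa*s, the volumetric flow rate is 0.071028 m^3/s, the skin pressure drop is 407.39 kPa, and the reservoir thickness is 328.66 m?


S = dP_s * 1000 * 2*pi*k*hr / (q*mu)
S = 407.39 * 1000 * 2*pi*1.1826e-13*328.66 / (0.071028*0.00030592)
S = 4.5787


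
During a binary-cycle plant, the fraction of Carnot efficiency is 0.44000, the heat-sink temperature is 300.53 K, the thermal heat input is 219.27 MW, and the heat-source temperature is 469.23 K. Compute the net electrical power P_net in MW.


Step 1: eta = (1 - Tc/Th)*f = (1 - 300.53/469.23)*0.44 = 0.1581911
Step 2: P_net = eta * Q_in = 0.1581911 * 219.27 = 34.687 MW
P_net = 34.687 MW


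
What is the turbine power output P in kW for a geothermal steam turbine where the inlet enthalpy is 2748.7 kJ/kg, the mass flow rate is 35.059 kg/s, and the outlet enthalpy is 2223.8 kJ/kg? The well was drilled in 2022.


P = mdot * (h_in - h_out) / 1000
P = 35.059 * (2748.7 - 2223.8) / 1000
P = 18.40247 MW
Convert: 18.40247 MW * 1000.0 = 18402 kW
P = 18402 kW


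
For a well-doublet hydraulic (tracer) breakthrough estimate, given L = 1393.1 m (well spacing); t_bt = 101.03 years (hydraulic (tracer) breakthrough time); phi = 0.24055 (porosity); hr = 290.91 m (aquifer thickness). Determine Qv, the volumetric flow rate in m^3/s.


Qv = pi*hr*phi*L^2 / (3*t_bt*365.25*86400)
Qv = pi*290.91*0.24055*1393.1^2 / (3*101.03*365.25*86400)
Qv = 0.044607 m^3/s


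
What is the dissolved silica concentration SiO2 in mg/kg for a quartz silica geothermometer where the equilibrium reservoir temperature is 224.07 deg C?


SiO2 = 10^(5.19 - 1309/(T_eq + 273.15))
SiO2 = 10^(5.19 - 1309/(224.07 + 273.15))
SiO2 = 360.88 mg/kg


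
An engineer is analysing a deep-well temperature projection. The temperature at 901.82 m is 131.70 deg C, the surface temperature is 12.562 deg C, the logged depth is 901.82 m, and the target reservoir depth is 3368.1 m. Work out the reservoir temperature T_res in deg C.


Step 1: grad = (T_d1 - T_surf)/d1 * 1000 = (131.7 - 12.562)/901.82 * 1000 = 132.1084 deg C/km
Step 2: T_res = T_surf + grad*d2/1000 = 12.562 + 132.1084*3368.1/1000 = 457.52 deg C
T_res = 457.52 deg C


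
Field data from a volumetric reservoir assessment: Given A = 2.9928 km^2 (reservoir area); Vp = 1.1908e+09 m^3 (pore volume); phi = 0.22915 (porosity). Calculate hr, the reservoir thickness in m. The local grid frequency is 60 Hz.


hr = Vp / (A * 1e6 * phi)
hr = 1.1908e+09 / (2.9928 * 1e6 * 0.22915)
hr = 1736.4 m


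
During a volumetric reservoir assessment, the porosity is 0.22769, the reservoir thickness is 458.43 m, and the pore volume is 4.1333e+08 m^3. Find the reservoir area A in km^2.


A = Vp / (1e6 * hr * phi)
A = 4.1333e+08 / (1e6 * 458.43 * 0.22769)
A = 3.9599 km^2


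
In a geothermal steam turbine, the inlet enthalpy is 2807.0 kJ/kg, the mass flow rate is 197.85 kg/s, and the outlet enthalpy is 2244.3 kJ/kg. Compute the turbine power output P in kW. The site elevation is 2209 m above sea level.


P = mdot * (h_in - h_out) / 1000
P = 197.85 * (2807.0 - 2244.3) / 1000
P = 111.3302 MW
Convert: 111.3302 MW * 1000.0 = 1.1133e+05 kW
P = 1.1133e+05 kW


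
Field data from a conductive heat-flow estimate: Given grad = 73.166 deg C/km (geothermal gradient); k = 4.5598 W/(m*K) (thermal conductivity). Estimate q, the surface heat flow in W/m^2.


q = k * grad / 1000
q = 4.5598 * 73.166 / 1000
q = 0.33362 W/m^2


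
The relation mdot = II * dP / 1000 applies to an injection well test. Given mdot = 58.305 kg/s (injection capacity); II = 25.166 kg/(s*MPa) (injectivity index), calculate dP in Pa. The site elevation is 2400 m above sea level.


dP = mdot * 1000 / II
dP = 58.305 * 1000 / 25.166
dP = 2316.816 kPa
Convert: 2316.816 kPa * 1000.0 = 2.3168e+06 Pa
dP = 2.3168e+06 Pa


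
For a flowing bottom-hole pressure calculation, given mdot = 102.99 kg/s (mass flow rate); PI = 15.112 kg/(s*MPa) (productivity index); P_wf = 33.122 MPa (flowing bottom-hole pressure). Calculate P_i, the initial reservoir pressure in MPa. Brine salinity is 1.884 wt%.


P_i = P_wf + mdot / PI
P_i = 33.122 + 102.99 / 15.112
P_i = 39.937 MPa


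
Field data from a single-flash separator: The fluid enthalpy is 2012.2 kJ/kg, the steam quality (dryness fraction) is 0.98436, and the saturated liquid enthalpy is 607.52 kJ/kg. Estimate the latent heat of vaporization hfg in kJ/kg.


hfg = (h - hf) / x
hfg = (2012.2 - 607.52) / 0.98436
hfg = 1427.0 kJ/kg


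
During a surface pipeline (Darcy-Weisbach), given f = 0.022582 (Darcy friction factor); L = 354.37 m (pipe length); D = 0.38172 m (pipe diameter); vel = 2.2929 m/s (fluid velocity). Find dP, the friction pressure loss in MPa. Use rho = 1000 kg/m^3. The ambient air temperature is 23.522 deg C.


dP = f * (L/D) * (rho*vel^2/2) / 1000
dP = 0.022582 * (354.37/0.38172) * (1000*2.2929^2/2) / 1000
dP = 55.10800 kPa
Convert: 55.10800 kPa * 0.001 = 0.055108 MPa
dP = 0.055108 MPa


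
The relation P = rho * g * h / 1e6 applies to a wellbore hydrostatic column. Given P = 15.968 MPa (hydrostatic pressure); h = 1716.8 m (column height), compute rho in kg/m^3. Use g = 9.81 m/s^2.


rho = P * 1e6 / (g * h)
rho = 15.968 * 1e6 / (9.81 * 1716.8)
rho = 948.12 kg/m^3


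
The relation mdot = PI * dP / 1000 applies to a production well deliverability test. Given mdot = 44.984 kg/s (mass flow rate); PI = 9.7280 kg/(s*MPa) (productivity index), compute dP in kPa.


dP = mdot * 1000 / PI
dP = 44.984 * 1000 / 9.7280
dP = 4624.2 kPa


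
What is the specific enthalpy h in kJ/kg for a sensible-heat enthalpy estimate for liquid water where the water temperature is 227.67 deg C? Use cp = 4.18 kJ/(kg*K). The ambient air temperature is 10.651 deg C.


h = cp * T
h = 4.18 * 227.67
h = 951.66 kJ/kg


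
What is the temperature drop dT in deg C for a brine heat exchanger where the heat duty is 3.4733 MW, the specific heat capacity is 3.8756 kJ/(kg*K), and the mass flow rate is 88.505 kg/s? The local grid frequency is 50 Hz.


dT = Q * 1000 / (mdot * cp)
dT = 3.4733 * 1000 / (88.505 * 3.8756)
dT = 10.12594 K
Convert (temperature difference, 1 K = 1 deg C): 10.12594 K = 10.12594 deg C
dT = 10.126 deg C


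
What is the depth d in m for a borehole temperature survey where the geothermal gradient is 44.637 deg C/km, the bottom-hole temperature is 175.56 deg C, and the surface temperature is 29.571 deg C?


d = (T_d - T_surf) / grad * 1000
d = (175.56 - 29.571) / 44.637 * 1000
d = 3270.6 m


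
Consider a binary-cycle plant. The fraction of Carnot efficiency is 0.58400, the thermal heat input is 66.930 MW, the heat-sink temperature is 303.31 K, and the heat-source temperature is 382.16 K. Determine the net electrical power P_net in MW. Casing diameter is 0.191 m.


Step 1: eta = (1 - Tc/Th)*f = (1 - 303.31/382.16)*0.584 = 0.1204951
Step 2: P_net = eta * Q_in = 0.1204951 * 66.93 = 8.0647 MW
P_net = 8.0647 MW


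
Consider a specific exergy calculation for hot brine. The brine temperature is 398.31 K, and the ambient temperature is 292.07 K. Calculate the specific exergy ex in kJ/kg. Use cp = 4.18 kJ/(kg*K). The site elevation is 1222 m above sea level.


ex = cp * ((T_b - T_0) - T_0 * ln(T_b/T_0))
ex = 4.18 * ((398.31 - 292.07) - 292.07 * ln(398.31/292.07))
ex = 65.329 kJ/kg


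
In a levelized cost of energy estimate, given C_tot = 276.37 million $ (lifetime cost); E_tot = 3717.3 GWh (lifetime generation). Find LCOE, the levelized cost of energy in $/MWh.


LCOE = C_tot / E_tot * 100
LCOE = 276.37 / 3717.3 * 100
LCOE = 7.434697 cents/kWh
Convert: 7.434697 cents/kWh * 10.0 = 74.347 $/MWh
LCOE = 74.347 $/MWh


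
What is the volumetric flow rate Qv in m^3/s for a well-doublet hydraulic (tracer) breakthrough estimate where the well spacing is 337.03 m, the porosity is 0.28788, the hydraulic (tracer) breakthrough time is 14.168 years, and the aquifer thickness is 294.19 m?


Qv = pi*hr*phi*L^2 / (3*t_bt*365.25*86400)
Qv = pi*294.19*0.28788*337.03^2 / (3*14.168*365.25*86400)
Qv = 0.022532 m^3/s


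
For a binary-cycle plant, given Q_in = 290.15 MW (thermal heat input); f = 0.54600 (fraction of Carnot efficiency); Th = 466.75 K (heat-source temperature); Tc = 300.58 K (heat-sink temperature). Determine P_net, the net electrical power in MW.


Step 1: eta = (1 - Tc/Th)*f = (1 - 300.58/466.75)*0.546 = 0.1943842
Step 2: P_net = eta * Q_in = 0.1943842 * 290.15 = 56.401 MW
P_net = 56.401 MW


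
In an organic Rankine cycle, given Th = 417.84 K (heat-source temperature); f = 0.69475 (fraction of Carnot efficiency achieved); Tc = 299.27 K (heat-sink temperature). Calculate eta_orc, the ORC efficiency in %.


eta_orc = (1 - Tc/Th) * f * 100
eta_orc = (1 - 299.27/417.84) * 0.69475 * 100
eta_orc = 19.715 %


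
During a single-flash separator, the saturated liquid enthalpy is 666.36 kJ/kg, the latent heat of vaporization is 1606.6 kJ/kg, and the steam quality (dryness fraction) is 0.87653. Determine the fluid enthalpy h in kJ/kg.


h = hf + x * hfg
h = 666.36 + 0.87653 * 1606.6
h = 2074.6 kJ/kg


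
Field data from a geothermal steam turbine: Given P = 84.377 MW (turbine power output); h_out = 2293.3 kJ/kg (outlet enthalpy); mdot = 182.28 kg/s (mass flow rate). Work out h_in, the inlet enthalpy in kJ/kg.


h_in = h_out + P * 1000 / mdot
h_in = 2293.3 + 84.377 * 1000 / 182.28
h_in = 2756.2 kJ/kg


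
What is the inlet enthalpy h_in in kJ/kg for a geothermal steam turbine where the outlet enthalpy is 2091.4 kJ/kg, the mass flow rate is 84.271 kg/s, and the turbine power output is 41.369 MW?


h_in = h_out + P * 1000 / mdot
h_in = 2091.4 + 41.369 * 1000 / 84.271
h_in = 2582.3 kJ/kg


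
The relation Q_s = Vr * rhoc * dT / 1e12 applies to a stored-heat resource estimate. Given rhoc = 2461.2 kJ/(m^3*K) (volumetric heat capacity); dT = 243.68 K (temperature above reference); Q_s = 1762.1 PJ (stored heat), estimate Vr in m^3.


Vr = Q_s * 1e12 / (rhoc * dT)
Vr = 1762.1 * 1e12 / (2461.2 * 243.68)
Vr = 2.9381e+09 m^3


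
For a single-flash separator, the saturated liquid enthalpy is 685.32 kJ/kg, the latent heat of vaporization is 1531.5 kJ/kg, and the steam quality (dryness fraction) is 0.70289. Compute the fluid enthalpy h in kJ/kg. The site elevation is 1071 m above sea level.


h = hf + x * hfg
h = 685.32 + 0.70289 * 1531.5
h = 1761.8 kJ/kg


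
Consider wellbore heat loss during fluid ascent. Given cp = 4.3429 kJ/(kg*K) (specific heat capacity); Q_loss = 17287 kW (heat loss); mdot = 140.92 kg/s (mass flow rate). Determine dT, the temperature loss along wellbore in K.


dT = Q_loss / (mdot * cp)
dT = 17287 / (140.92 * 4.3429)
dT = 28.247 K


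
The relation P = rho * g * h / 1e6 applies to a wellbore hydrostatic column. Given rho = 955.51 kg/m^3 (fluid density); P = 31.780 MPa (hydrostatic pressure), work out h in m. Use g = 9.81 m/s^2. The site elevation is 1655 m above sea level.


h = P * 1e6 / (g * rho)
h = 31.780 * 1e6 / (9.81 * 955.51)
h = 3390.4 m


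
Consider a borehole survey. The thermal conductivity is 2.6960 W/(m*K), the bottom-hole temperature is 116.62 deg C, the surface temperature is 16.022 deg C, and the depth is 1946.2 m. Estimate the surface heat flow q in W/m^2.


Step 1: grad = (T_d - T_surf)/d * 1000 = (116.62 - 16.022)/1946.2 * 1000 = 51.68945 deg C/km
Step 2: q = k * grad / 1000 = 2.696 * 51.68945 / 1000 = 0.13935 W/m^2
q = 0.13935 W/m^2


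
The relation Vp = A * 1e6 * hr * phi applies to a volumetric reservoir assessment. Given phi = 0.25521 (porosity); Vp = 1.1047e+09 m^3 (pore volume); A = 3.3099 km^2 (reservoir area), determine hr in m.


hr = Vp / (A * 1e6 * phi)
hr = 1.1047e+09 / (3.3099 * 1e6 * 0.25521)
hr = 1307.8 m


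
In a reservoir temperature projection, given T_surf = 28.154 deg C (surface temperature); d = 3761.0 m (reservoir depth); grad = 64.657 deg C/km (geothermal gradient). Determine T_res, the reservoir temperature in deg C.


T_res = T_surf + grad * d / 1000
T_res = 28.154 + 64.657 * 3761.0 / 1000
T_res = 271.33 deg C


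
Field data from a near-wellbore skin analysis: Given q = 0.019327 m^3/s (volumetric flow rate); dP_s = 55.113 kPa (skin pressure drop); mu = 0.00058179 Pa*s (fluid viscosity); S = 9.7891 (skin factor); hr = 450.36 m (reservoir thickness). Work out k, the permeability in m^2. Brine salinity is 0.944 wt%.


k = S*q*mu / (2*pi*dP_s*1000*hr)
k = 9.7891*0.019327*0.00058179 / (2*pi*55.113*1000*450.36)
k = 7.0580e-13 m^2


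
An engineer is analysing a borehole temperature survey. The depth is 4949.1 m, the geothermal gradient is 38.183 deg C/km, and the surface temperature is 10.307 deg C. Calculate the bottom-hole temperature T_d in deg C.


T_d = T_surf + grad * d / 1000
T_d = 10.307 + 38.183 * 4949.1 / 1000
T_d = 199.28 deg C


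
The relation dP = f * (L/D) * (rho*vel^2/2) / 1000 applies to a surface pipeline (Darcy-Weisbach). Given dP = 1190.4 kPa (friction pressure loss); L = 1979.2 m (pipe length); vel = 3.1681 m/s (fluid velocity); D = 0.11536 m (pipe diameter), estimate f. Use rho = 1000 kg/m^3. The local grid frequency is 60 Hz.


f = dP*1000 / ((L/D)*(rho*vel^2/2))
f = 1190.4*1000 / ((1979.2/0.11536)*(1000*3.1681^2/2))
f = 0.013826


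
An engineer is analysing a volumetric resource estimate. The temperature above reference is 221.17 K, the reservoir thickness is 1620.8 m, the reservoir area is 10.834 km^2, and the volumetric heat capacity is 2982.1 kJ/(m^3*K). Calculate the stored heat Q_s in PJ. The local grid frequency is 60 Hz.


Step 1: Vr = A*1e6*hr = 10.834*1e6*1620.8 = 1.755975e+10 m^3
Step 2: Q_s = Vr*rhoc*dT/1e12 = 1.755975e+10*2982.1*221.17/1e12 = 11582 PJ
Q_s = 11582 PJ


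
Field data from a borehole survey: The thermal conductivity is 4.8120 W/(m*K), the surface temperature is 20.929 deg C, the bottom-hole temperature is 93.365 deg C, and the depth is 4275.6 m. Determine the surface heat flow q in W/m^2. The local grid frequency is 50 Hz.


Step 1: grad = (T_d - T_surf)/d * 1000 = (93.365 - 20.929)/4275.6 * 1000 = 16.94172 deg C/km
Step 2: q = k * grad / 1000 = 4.812 * 16.94172 / 1000 = 0.081524 W/m^2
q = 0.081524 W/m^2
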